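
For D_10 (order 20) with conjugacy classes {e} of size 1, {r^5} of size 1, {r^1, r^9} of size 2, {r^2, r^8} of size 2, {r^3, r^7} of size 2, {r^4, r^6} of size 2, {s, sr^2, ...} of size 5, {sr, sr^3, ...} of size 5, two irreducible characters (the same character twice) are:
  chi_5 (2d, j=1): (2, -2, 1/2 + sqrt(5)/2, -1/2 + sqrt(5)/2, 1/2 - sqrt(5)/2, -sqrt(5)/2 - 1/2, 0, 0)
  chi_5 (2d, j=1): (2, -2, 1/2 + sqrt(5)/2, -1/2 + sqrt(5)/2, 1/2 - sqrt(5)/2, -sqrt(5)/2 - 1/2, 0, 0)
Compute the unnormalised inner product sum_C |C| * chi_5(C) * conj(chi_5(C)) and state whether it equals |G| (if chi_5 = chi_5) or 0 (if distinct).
Sum = 20 = |G| = 20; so <chi_5, chi_5> = 1 (norm-1 confirms irreducibility).

Derivation: Compute term by term over conjugacy classes (|C| * chi_5(C) * conj(chi_5(C))):
  1*(2)*conj(2) + 1*(-2)*conj(-2) + 2*(1/2 + sqrt(5)/2)*conj(1/2 + sqrt(5)/2) + 2*(-1/2 + sqrt(5)/2)*conj(-1/2 + sqrt(5)/2) + 2*(1/2 - sqrt(5)/2)*conj(1/2 - sqrt(5)/2) + 2*(-sqrt(5)/2 - 1/2)*conj(-sqrt(5)/2 - 1/2) + 5*(0)*conj(0) + 5*(0)*conj(0)
  = (4) + (4) + (sqrt(5) + 3) + (3 - sqrt(5)) + (3 - sqrt(5)) + (sqrt(5) + 3) + (0) + (0)
  = 20.
Dividing by |G| = 20 gives 20/20 = 1, matching the row-orthogonality relation <chi_5, chi_5> = [chi_5 = chi_5].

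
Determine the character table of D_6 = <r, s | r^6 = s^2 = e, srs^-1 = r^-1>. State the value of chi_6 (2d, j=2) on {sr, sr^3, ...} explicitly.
Conjugacy classes: {e} of size 1, {r^3} of size 1, {r^1, r^5} of size 2, {r^2, r^4} of size 2, {s, sr^2, ...} of size 3, {sr, sr^3, ...} of size 3.
Character table:
  irrep \ class              {e} (size 1)  {r^3} (size 1)  {r^1, r^5} (size 2)  {r^2, r^4} (size 2)  {s, sr^2, ...} (size 3)  {sr, sr^3, ...} (size 3)
  chi_1 (triv)               1             1               1                    1                    1                        1                       
  chi_2 (sign: r->1, s->-1)  1             1               1                    1                    -1                       -1                      
  chi_3 (r->-1, s->1)        1             -1              -1                   1                    1                        -1                      
  chi_4 (r->-1, s->-1)       1             -1              -1                   1                    -1                       1                       
  chi_5 (2d, j=1)            2             -2              1                    -1                   0                        0                       
  chi_6 (2d, j=2)            2             2               -1                   -1                   0                        0                       

Spot check: chi_6 (2d, j=2) on {sr, sr^3, ...} = 0.

Argument: D_6 has order 2*6 = 12 with 6 conjugacy classes, hence 6 irreducibles. Sum of squared dims 1 + 1 + 1 + 1 + 4 + 4 = 12 = |G|. Linear characters come from the abelianisation; the 2-dimensional irreps have character r^k -> 2*cos(2*pi*j*k/6), reflections -> 0.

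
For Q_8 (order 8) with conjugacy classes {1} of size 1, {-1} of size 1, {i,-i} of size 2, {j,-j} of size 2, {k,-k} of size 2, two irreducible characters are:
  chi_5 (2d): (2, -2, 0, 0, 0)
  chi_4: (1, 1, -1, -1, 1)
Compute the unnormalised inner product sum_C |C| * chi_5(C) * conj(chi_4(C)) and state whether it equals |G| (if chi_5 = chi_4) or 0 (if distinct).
Sum = 0; so <chi_5, chi_4> = 0 (distinct irreducibles are orthogonal).

Details: Compute term by term over conjugacy classes (|C| * chi_5(C) * conj(chi_4(C))):
  1*(2)*conj(1) + 1*(-2)*conj(1) + 2*(0)*conj(-1) + 2*(0)*conj(-1) + 2*(0)*conj(1)
  = (2) + (-2) + (0) + (0) + (0)
  = 0.
Dividing by |G| = 8 gives 0/8 = 0, matching the row-orthogonality relation <chi_5, chi_4> = [chi_5 = chi_4].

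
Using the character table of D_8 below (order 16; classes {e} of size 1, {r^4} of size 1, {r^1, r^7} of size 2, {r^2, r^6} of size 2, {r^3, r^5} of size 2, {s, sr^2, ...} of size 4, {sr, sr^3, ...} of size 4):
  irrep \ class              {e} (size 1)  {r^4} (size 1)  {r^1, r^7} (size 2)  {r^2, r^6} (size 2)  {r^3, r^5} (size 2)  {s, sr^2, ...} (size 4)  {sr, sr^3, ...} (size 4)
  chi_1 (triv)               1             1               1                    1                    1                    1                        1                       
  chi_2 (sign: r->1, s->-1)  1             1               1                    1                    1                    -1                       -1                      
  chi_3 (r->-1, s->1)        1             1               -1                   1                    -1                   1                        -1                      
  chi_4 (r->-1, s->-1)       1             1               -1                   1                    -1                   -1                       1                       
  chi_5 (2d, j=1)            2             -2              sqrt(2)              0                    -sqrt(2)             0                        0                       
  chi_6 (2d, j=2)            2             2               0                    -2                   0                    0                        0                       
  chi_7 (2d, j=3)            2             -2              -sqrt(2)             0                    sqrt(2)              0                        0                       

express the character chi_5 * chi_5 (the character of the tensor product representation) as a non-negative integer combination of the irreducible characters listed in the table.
chi_5 tensor chi_5 = chi_1 + chi_2 + chi_6 (all other irreducibles have multiplicity 0).

Working: The character of a tensor product is the pointwise product (chi_5 * chi_5)(C) = chi_5(C) * chi_5(C):
  {e}: (2)*(2), {r^4}: (-2)*(-2), {r^1, r^7}: (sqrt(2))*(sqrt(2)), {r^2, r^6}: (0)*(0), {r^3, r^5}: (-sqrt(2))*(-sqrt(2)), {s, sr^2, ...}: (0)*(0), {sr, sr^3, ...}: (0)*(0)
so (chi_5 * chi_5) takes values
  {e} -> 4, {r^4} -> 4, {r^1, r^7} -> 2, {r^2, r^6} -> 0, {r^3, r^5} -> 2, {s, sr^2, ...} -> 0, {sr, sr^3, ...} -> 0.
Now take the inner product of this character with each irreducible chi from the table, <chi_5*chi_5, chi> = (1/16) sum_C |C| (chi_5*chi_5)(C) conj(chi(C)):
  <chi_5*chi_5, chi_1> = (1/16)[1*(4)*conj(1) + 1*(4)*conj(1) + 2*(2)*conj(1) + 2*(0)*conj(1) + 2*(2)*conj(1) + 4*(0)*conj(1) + 4*(0)*conj(1)]
      = (1/16)[(4) + (4) + (4) + (0) + (4) + (0) + (0)] = 16/16 = 1
  <chi_5*chi_5, chi_2> = (1/16)[1*(4)*conj(1) + 1*(4)*conj(1) + 2*(2)*conj(1) + 2*(0)*conj(1) + 2*(2)*conj(1) + 4*(0)*conj(-1) + 4*(0)*conj(-1)]
      = (1/16)[(4) + (4) + (4) + (0) + (4) + (0) + (0)] = 16/16 = 1
  <chi_5*chi_5, chi_3> = (1/16)[1*(4)*conj(1) + 1*(4)*conj(1) + 2*(2)*conj(-1) + 2*(0)*conj(1) + 2*(2)*conj(-1) + 4*(0)*conj(1) + 4*(0)*conj(-1)]
      = (1/16)[(4) + (4) + (-4) + (0) + (-4) + (0) + (0)] = 0/16 = 0
  <chi_5*chi_5, chi_4> = (1/16)[1*(4)*conj(1) + 1*(4)*conj(1) + 2*(2)*conj(-1) + 2*(0)*conj(1) + 2*(2)*conj(-1) + 4*(0)*conj(-1) + 4*(0)*conj(1)]
      = (1/16)[(4) + (4) + (-4) + (0) + (-4) + (0) + (0)] = 0/16 = 0
  <chi_5*chi_5, chi_5> = (1/16)[1*(4)*conj(2) + 1*(4)*conj(-2) + 2*(2)*conj(sqrt(2)) + 2*(0)*conj(0) + 2*(2)*conj(-sqrt(2)) + 4*(0)*conj(0) + 4*(0)*conj(0)]
      = (1/16)[(8) + (-8) + (4*sqrt(2)) + (0) + (-4*sqrt(2)) + (0) + (0)] = 0/16 = 0
  <chi_5*chi_5, chi_6> = (1/16)[1*(4)*conj(2) + 1*(4)*conj(2) + 2*(2)*conj(0) + 2*(0)*conj(-2) + 2*(2)*conj(0) + 4*(0)*conj(0) + 4*(0)*conj(0)]
      = (1/16)[(8) + (8) + (0) + (0) + (0) + (0) + (0)] = 16/16 = 1
  <chi_5*chi_5, chi_7> = (1/16)[1*(4)*conj(2) + 1*(4)*conj(-2) + 2*(2)*conj(-sqrt(2)) + 2*(0)*conj(0) + 2*(2)*conj(sqrt(2)) + 4*(0)*conj(0) + 4*(0)*conj(0)]
      = (1/16)[(8) + (-8) + (-4*sqrt(2)) + (0) + (4*sqrt(2)) + (0) + (0)] = 0/16 = 0
Hence the multiplicities are chi_1: 1, chi_2: 1, chi_6: 1. Dimension check: dim(chi_5)*dim(chi_5) = 2*2 = 4 and sum (mult * dim) = 1*1 + 1*1 + 1*2 = 4.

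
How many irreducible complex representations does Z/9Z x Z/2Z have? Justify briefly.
18

The number of irreducible complex representations of a finite group equals its number of conjugacy classes. Z/9Z x Z/2Z is abelian of order 18, so every element is its own conjugacy class: 18 classes, so Z/9Z x Z/2Z (order 18) has exactly 18 irreducible complex representations.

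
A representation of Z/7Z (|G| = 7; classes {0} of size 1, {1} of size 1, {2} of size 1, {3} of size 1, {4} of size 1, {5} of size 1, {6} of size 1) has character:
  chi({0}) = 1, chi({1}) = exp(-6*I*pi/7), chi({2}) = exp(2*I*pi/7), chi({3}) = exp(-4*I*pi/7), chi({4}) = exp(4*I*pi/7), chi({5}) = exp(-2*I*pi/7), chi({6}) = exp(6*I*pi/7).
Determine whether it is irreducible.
Irreducible: <chi, chi> = 1.

Argument: <chi, chi> = (1/|G|) sum_C |C| * |chi(C)|^2 = (1/7)[1*|1|^2 + 1*|exp(-6*I*pi/7)|^2 + 1*|exp(2*I*pi/7)|^2 + 1*|exp(-4*I*pi/7)|^2 + 1*|exp(4*I*pi/7)|^2 + 1*|exp(-2*I*pi/7)|^2 + 1*|exp(6*I*pi/7)|^2]
  = (1/7)[(1) + (1) + (1) + (1) + (1) + (1) + (1)] = 7/7 = 1.
(Exp terms are combined using exp(i*s)*conj(exp(i*t)) = exp(i*(s-t)), and sums of them are collapsed using the identity that for every m > 1 the m distinct m-th roots of unity sum to 0, e.g. 1 + exp(2*I*pi/3) + exp(-2*I*pi/3) = 0.)
A character is irreducible iff <chi, chi> = 1, so this representation is irreducible.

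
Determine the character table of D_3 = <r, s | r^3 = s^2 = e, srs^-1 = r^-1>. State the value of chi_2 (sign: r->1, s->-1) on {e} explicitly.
Conjugacy classes: {e} of size 1, {r^1, r^2} of size 2, {s, sr, ..., sr^2} of size 3.
Character table:
  irrep \ class              {e} (size 1)  {r^1, r^2} (size 2)  {s, sr, ..., sr^2} (size 3)
  chi_1 (triv)               1             1                    1                          
  chi_2 (sign: r->1, s->-1)  1             1                    -1                         
  chi_3 (2d, j=1)            2             -1                   0                          

Spot check: chi_2 (sign: r->1, s->-1) on {e} = 1.

Explanation: D_3 has order 2*3 = 6 with 3 conjugacy classes, hence 3 irreducibles. Sum of squared dims 1 + 1 + 4 = 6 = |G|. Linear characters come from the abelianisation; the 2-dimensional irreps have character r^k -> 2*cos(2*pi*j*k/3), reflections -> 0.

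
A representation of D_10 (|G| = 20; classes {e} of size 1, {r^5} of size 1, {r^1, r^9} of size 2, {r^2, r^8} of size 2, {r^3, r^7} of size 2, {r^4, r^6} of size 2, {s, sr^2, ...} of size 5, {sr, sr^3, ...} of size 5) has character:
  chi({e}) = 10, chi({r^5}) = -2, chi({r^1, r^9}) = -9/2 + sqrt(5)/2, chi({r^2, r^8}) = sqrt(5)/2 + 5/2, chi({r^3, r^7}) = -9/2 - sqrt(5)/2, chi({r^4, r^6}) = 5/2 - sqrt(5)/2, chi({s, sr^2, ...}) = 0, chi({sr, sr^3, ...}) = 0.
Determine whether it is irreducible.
Not irreducible (reducible): <chi, chi> = 11 > 1.

Reasoning: <chi, chi> = (1/|G|) sum_C |C| * |chi(C)|^2 = (1/20)[1*|10|^2 + 1*|-2|^2 + 2*|-9/2 + sqrt(5)/2|^2 + 2*|sqrt(5)/2 + 5/2|^2 + 2*|-9/2 - sqrt(5)/2|^2 + 2*|5/2 - sqrt(5)/2|^2 + 5*|0|^2 + 5*|0|^2]
  = (1/20)[(100) + (4) + (43 - 9*sqrt(5)) + (5*sqrt(5) + 15) + (9*sqrt(5) + 43) + (15 - 5*sqrt(5)) + (0) + (0)] = 220/20 = 11.
A character is irreducible iff <chi, chi> = 1, so this representation is reducible.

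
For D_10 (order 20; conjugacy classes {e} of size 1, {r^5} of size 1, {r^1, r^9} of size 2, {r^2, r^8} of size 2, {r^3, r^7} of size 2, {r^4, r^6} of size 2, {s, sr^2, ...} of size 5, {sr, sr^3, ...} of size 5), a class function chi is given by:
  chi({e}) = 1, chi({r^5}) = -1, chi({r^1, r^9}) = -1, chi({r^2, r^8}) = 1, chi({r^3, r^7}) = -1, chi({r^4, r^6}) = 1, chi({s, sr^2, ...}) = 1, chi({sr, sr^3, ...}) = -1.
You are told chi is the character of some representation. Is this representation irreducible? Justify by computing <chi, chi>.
Irreducible: <chi, chi> = 1.

Reasoning: <chi, chi> = (1/|G|) sum_C |C| * |chi(C)|^2 = (1/20)[1*|1|^2 + 1*|-1|^2 + 2*|-1|^2 + 2*|1|^2 + 2*|-1|^2 + 2*|1|^2 + 5*|1|^2 + 5*|-1|^2]
  = (1/20)[(1) + (1) + (2) + (2) + (2) + (2) + (5) + (5)] = 20/20 = 1.
A character is irreducible iff <chi, chi> = 1, so this representation is irreducible.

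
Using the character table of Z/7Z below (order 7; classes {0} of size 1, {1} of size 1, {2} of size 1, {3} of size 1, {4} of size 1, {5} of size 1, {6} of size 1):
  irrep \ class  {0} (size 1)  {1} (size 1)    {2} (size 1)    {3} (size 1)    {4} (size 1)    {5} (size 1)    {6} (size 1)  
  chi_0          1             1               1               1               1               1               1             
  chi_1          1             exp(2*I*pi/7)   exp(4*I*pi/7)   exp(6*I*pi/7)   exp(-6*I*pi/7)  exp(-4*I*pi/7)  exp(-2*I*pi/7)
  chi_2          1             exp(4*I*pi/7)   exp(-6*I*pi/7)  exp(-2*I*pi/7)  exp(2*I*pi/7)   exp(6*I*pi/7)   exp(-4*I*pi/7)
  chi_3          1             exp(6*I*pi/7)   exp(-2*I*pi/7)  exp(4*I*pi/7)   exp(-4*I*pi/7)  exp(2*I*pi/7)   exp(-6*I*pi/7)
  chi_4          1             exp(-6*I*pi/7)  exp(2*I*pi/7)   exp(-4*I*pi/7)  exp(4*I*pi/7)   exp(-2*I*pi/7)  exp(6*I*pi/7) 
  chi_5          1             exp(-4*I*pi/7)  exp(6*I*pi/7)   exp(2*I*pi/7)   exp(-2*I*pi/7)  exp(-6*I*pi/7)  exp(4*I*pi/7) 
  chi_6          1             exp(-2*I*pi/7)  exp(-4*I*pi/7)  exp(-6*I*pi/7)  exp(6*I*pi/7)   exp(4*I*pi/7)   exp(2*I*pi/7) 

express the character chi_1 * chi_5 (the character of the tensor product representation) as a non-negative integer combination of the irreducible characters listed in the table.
chi_1 tensor chi_5 = chi_6 (all other irreducibles have multiplicity 0).

Proof sketch: The character of a tensor product is the pointwise product (chi_1 * chi_5)(C) = chi_1(C) * chi_5(C):
  {0}: (1)*(1), {1}: (exp(2*I*pi/7))*(exp(-4*I*pi/7)), {2}: (exp(4*I*pi/7))*(exp(6*I*pi/7)), {3}: (exp(6*I*pi/7))*(exp(2*I*pi/7)), {4}: (exp(-6*I*pi/7))*(exp(-2*I*pi/7)), {5}: (exp(-4*I*pi/7))*(exp(-6*I*pi/7)), {6}: (exp(-2*I*pi/7))*(exp(4*I*pi/7))
so (chi_1 * chi_5) takes values
  {0} -> 1, {1} -> exp(-2*I*pi/7), {2} -> exp(-4*I*pi/7), {3} -> exp(-6*I*pi/7), {4} -> exp(6*I*pi/7), {5} -> exp(4*I*pi/7), {6} -> exp(2*I*pi/7).
Now take the inner product of this character with each irreducible chi from the table, <chi_1*chi_5, chi> = (1/7) sum_C |C| (chi_1*chi_5)(C) conj(chi(C)):
  <chi_1*chi_5, chi_0> = (1/7)[1*(1)*conj(1) + 1*(exp(-2*I*pi/7))*conj(1) + 1*(exp(-4*I*pi/7))*conj(1) + 1*(exp(-6*I*pi/7))*conj(1) + 1*(exp(6*I*pi/7))*conj(1) + 1*(exp(4*I*pi/7))*conj(1) + 1*(exp(2*I*pi/7))*conj(1)]
      = (1/7)[(1) + (exp(-2*I*pi/7)) + (exp(-4*I*pi/7)) + (exp(-6*I*pi/7)) + (exp(6*I*pi/7)) + (exp(4*I*pi/7)) + (exp(2*I*pi/7))] = 0/7 = 0
  <chi_1*chi_5, chi_1> = (1/7)[1*(1)*conj(1) + 1*(exp(-2*I*pi/7))*conj(exp(2*I*pi/7)) + 1*(exp(-4*I*pi/7))*conj(exp(4*I*pi/7)) + 1*(exp(-6*I*pi/7))*conj(exp(6*I*pi/7)) + 1*(exp(6*I*pi/7))*conj(exp(-6*I*pi/7)) + 1*(exp(4*I*pi/7))*conj(exp(-4*I*pi/7)) + 1*(exp(2*I*pi/7))*conj(exp(-2*I*pi/7))]
      = (1/7)[(1) + (exp(-4*I*pi/7)) + (exp(6*I*pi/7)) + (exp(2*I*pi/7)) + (exp(-2*I*pi/7)) + (exp(-6*I*pi/7)) + (exp(4*I*pi/7))] = 0/7 = 0
  <chi_1*chi_5, chi_2> = (1/7)[1*(1)*conj(1) + 1*(exp(-2*I*pi/7))*conj(exp(4*I*pi/7)) + 1*(exp(-4*I*pi/7))*conj(exp(-6*I*pi/7)) + 1*(exp(-6*I*pi/7))*conj(exp(-2*I*pi/7)) + 1*(exp(6*I*pi/7))*conj(exp(2*I*pi/7)) + 1*(exp(4*I*pi/7))*conj(exp(6*I*pi/7)) + 1*(exp(2*I*pi/7))*conj(exp(-4*I*pi/7))]
      = (1/7)[(1) + (exp(-6*I*pi/7)) + (exp(2*I*pi/7)) + (exp(-4*I*pi/7)) + (exp(4*I*pi/7)) + (exp(-2*I*pi/7)) + (exp(6*I*pi/7))] = 0/7 = 0
  <chi_1*chi_5, chi_3> = (1/7)[1*(1)*conj(1) + 1*(exp(-2*I*pi/7))*conj(exp(6*I*pi/7)) + 1*(exp(-4*I*pi/7))*conj(exp(-2*I*pi/7)) + 1*(exp(-6*I*pi/7))*conj(exp(4*I*pi/7)) + 1*(exp(6*I*pi/7))*conj(exp(-4*I*pi/7)) + 1*(exp(4*I*pi/7))*conj(exp(2*I*pi/7)) + 1*(exp(2*I*pi/7))*conj(exp(-6*I*pi/7))]
      = (1/7)[(1) + (exp(6*I*pi/7)) + (exp(-2*I*pi/7)) + (exp(4*I*pi/7)) + (exp(-4*I*pi/7)) + (exp(2*I*pi/7)) + (exp(-6*I*pi/7))] = 0/7 = 0
  <chi_1*chi_5, chi_4> = (1/7)[1*(1)*conj(1) + 1*(exp(-2*I*pi/7))*conj(exp(-6*I*pi/7)) + 1*(exp(-4*I*pi/7))*conj(exp(2*I*pi/7)) + 1*(exp(-6*I*pi/7))*conj(exp(-4*I*pi/7)) + 1*(exp(6*I*pi/7))*conj(exp(4*I*pi/7)) + 1*(exp(4*I*pi/7))*conj(exp(-2*I*pi/7)) + 1*(exp(2*I*pi/7))*conj(exp(6*I*pi/7))]
      = (1/7)[(1) + (exp(4*I*pi/7)) + (exp(-6*I*pi/7)) + (exp(-2*I*pi/7)) + (exp(2*I*pi/7)) + (exp(6*I*pi/7)) + (exp(-4*I*pi/7))] = 0/7 = 0
  <chi_1*chi_5, chi_5> = (1/7)[1*(1)*conj(1) + 1*(exp(-2*I*pi/7))*conj(exp(-4*I*pi/7)) + 1*(exp(-4*I*pi/7))*conj(exp(6*I*pi/7)) + 1*(exp(-6*I*pi/7))*conj(exp(2*I*pi/7)) + 1*(exp(6*I*pi/7))*conj(exp(-2*I*pi/7)) + 1*(exp(4*I*pi/7))*conj(exp(-6*I*pi/7)) + 1*(exp(2*I*pi/7))*conj(exp(4*I*pi/7))]
      = (1/7)[(1) + (exp(2*I*pi/7)) + (exp(4*I*pi/7)) + (exp(6*I*pi/7)) + (exp(-6*I*pi/7)) + (exp(-4*I*pi/7)) + (exp(-2*I*pi/7))] = 0/7 = 0
  <chi_1*chi_5, chi_6> = (1/7)[1*(1)*conj(1) + 1*(exp(-2*I*pi/7))*conj(exp(-2*I*pi/7)) + 1*(exp(-4*I*pi/7))*conj(exp(-4*I*pi/7)) + 1*(exp(-6*I*pi/7))*conj(exp(-6*I*pi/7)) + 1*(exp(6*I*pi/7))*conj(exp(6*I*pi/7)) + 1*(exp(4*I*pi/7))*conj(exp(4*I*pi/7)) + 1*(exp(2*I*pi/7))*conj(exp(2*I*pi/7))]
      = (1/7)[(1) + (1) + (1) + (1) + (1) + (1) + (1)] = 7/7 = 1
(Exp terms are combined using exp(i*s)*conj(exp(i*t)) = exp(i*(s-t)), and sums of them are collapsed using the identity that for every m > 1 the m distinct m-th roots of unity sum to 0, e.g. 1 + exp(2*I*pi/3) + exp(-2*I*pi/3) = 0.)
Hence the multiplicities are chi_6: 1. Dimension check: dim(chi_1)*dim(chi_5) = 1*1 = 1 and sum (mult * dim) = 1*1 = 1.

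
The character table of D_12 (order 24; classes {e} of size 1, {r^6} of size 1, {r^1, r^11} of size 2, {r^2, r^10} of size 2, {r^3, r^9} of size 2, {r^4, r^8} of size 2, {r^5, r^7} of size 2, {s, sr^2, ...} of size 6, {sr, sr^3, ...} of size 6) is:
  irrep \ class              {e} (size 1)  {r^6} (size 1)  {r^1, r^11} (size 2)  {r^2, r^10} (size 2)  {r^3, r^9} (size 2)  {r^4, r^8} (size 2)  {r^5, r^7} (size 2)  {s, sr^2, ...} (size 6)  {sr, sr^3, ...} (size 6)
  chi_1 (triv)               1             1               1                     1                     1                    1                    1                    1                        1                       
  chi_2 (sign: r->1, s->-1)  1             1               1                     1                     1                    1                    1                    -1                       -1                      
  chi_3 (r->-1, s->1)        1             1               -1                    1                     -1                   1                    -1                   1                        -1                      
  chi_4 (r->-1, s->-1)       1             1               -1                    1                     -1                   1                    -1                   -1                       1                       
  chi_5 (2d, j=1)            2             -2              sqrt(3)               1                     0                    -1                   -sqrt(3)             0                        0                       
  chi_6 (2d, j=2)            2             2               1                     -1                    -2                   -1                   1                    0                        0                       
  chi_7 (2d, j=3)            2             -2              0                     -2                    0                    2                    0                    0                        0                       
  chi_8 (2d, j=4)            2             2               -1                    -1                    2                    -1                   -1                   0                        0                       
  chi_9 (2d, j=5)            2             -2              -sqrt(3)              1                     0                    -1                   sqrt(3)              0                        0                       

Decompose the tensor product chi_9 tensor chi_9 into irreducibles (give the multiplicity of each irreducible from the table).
chi_9 tensor chi_9 = chi_1 + chi_2 + chi_6 (all other irreducibles have multiplicity 0).

Argument: The character of a tensor product is the pointwise product (chi_9 * chi_9)(C) = chi_9(C) * chi_9(C):
  {e}: (2)*(2), {r^6}: (-2)*(-2), {r^1, r^11}: (-sqrt(3))*(-sqrt(3)), {r^2, r^10}: (1)*(1), {r^3, r^9}: (0)*(0), {r^4, r^8}: (-1)*(-1), {r^5, r^7}: (sqrt(3))*(sqrt(3)), {s, sr^2, ...}: (0)*(0), {sr, sr^3, ...}: (0)*(0)
so (chi_9 * chi_9) takes values
  {e} -> 4, {r^6} -> 4, {r^1, r^11} -> 3, {r^2, r^10} -> 1, {r^3, r^9} -> 0, {r^4, r^8} -> 1, {r^5, r^7} -> 3, {s, sr^2, ...} -> 0, {sr, sr^3, ...} -> 0.
Now take the inner product of this character with each irreducible chi from the table, <chi_9*chi_9, chi> = (1/24) sum_C |C| (chi_9*chi_9)(C) conj(chi(C)):
  <chi_9*chi_9, chi_1> = (1/24)[1*(4)*conj(1) + 1*(4)*conj(1) + 2*(3)*conj(1) + 2*(1)*conj(1) + 2*(0)*conj(1) + 2*(1)*conj(1) + 2*(3)*conj(1) + 6*(0)*conj(1) + 6*(0)*conj(1)]
      = (1/24)[(4) + (4) + (6) + (2) + (0) + (2) + (6) + (0) + (0)] = 24/24 = 1
  <chi_9*chi_9, chi_2> = (1/24)[1*(4)*conj(1) + 1*(4)*conj(1) + 2*(3)*conj(1) + 2*(1)*conj(1) + 2*(0)*conj(1) + 2*(1)*conj(1) + 2*(3)*conj(1) + 6*(0)*conj(-1) + 6*(0)*conj(-1)]
      = (1/24)[(4) + (4) + (6) + (2) + (0) + (2) + (6) + (0) + (0)] = 24/24 = 1
  <chi_9*chi_9, chi_3> = (1/24)[1*(4)*conj(1) + 1*(4)*conj(1) + 2*(3)*conj(-1) + 2*(1)*conj(1) + 2*(0)*conj(-1) + 2*(1)*conj(1) + 2*(3)*conj(-1) + 6*(0)*conj(1) + 6*(0)*conj(-1)]
      = (1/24)[(4) + (4) + (-6) + (2) + (0) + (2) + (-6) + (0) + (0)] = 0/24 = 0
  <chi_9*chi_9, chi_4> = (1/24)[1*(4)*conj(1) + 1*(4)*conj(1) + 2*(3)*conj(-1) + 2*(1)*conj(1) + 2*(0)*conj(-1) + 2*(1)*conj(1) + 2*(3)*conj(-1) + 6*(0)*conj(-1) + 6*(0)*conj(1)]
      = (1/24)[(4) + (4) + (-6) + (2) + (0) + (2) + (-6) + (0) + (0)] = 0/24 = 0
  <chi_9*chi_9, chi_5> = (1/24)[1*(4)*conj(2) + 1*(4)*conj(-2) + 2*(3)*conj(sqrt(3)) + 2*(1)*conj(1) + 2*(0)*conj(0) + 2*(1)*conj(-1) + 2*(3)*conj(-sqrt(3)) + 6*(0)*conj(0) + 6*(0)*conj(0)]
      = (1/24)[(8) + (-8) + (6*sqrt(3)) + (2) + (0) + (-2) + (-6*sqrt(3)) + (0) + (0)] = 0/24 = 0
  <chi_9*chi_9, chi_6> = (1/24)[1*(4)*conj(2) + 1*(4)*conj(2) + 2*(3)*conj(1) + 2*(1)*conj(-1) + 2*(0)*conj(-2) + 2*(1)*conj(-1) + 2*(3)*conj(1) + 6*(0)*conj(0) + 6*(0)*conj(0)]
      = (1/24)[(8) + (8) + (6) + (-2) + (0) + (-2) + (6) + (0) + (0)] = 24/24 = 1
  <chi_9*chi_9, chi_7> = (1/24)[1*(4)*conj(2) + 1*(4)*conj(-2) + 2*(3)*conj(0) + 2*(1)*conj(-2) + 2*(0)*conj(0) + 2*(1)*conj(2) + 2*(3)*conj(0) + 6*(0)*conj(0) + 6*(0)*conj(0)]
      = (1/24)[(8) + (-8) + (0) + (-4) + (0) + (4) + (0) + (0) + (0)] = 0/24 = 0
  <chi_9*chi_9, chi_8> = (1/24)[1*(4)*conj(2) + 1*(4)*conj(2) + 2*(3)*conj(-1) + 2*(1)*conj(-1) + 2*(0)*conj(2) + 2*(1)*conj(-1) + 2*(3)*conj(-1) + 6*(0)*conj(0) + 6*(0)*conj(0)]
      = (1/24)[(8) + (8) + (-6) + (-2) + (0) + (-2) + (-6) + (0) + (0)] = 0/24 = 0
  <chi_9*chi_9, chi_9> = (1/24)[1*(4)*conj(2) + 1*(4)*conj(-2) + 2*(3)*conj(-sqrt(3)) + 2*(1)*conj(1) + 2*(0)*conj(0) + 2*(1)*conj(-1) + 2*(3)*conj(sqrt(3)) + 6*(0)*conj(0) + 6*(0)*conj(0)]
      = (1/24)[(8) + (-8) + (-6*sqrt(3)) + (2) + (0) + (-2) + (6*sqrt(3)) + (0) + (0)] = 0/24 = 0
Hence the multiplicities are chi_1: 1, chi_2: 1, chi_6: 1. Dimension check: dim(chi_9)*dim(chi_9) = 2*2 = 4 and sum (mult * dim) = 1*1 + 1*1 + 1*2 = 4.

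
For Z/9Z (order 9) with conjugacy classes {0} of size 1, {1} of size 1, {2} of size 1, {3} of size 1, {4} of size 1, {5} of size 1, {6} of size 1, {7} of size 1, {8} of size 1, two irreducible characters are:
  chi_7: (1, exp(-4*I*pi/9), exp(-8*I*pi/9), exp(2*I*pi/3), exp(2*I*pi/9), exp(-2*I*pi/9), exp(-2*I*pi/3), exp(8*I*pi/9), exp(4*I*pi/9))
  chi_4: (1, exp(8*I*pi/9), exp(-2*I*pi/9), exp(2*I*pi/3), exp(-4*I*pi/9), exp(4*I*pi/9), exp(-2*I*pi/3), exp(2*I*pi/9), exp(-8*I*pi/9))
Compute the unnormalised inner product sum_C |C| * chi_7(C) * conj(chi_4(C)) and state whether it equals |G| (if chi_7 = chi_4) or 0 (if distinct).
Sum = 0; so <chi_7, chi_4> = 0 (distinct irreducibles are orthogonal).

Derivation: Compute term by term over conjugacy classes (|C| * chi_7(C) * conj(chi_4(C))):
  1*(1)*conj(1) + 1*(exp(-4*I*pi/9))*conj(exp(8*I*pi/9)) + 1*(exp(-8*I*pi/9))*conj(exp(-2*I*pi/9)) + 1*(exp(2*I*pi/3))*conj(exp(2*I*pi/3)) + 1*(exp(2*I*pi/9))*conj(exp(-4*I*pi/9)) + 1*(exp(-2*I*pi/9))*conj(exp(4*I*pi/9)) + 1*(exp(-2*I*pi/3))*conj(exp(-2*I*pi/3)) + 1*(exp(8*I*pi/9))*conj(exp(2*I*pi/9)) + 1*(exp(4*I*pi/9))*conj(exp(-8*I*pi/9))
  = (1) + (exp(2*I*pi/3)) + (exp(-2*I*pi/3)) + (1) + (exp(2*I*pi/3)) + (exp(-2*I*pi/3)) + (1) + (exp(2*I*pi/3)) + (exp(-2*I*pi/3))
  = 0.
(Exp terms are combined using exp(i*s)*conj(exp(i*t)) = exp(i*(s-t)), and sums of them are collapsed using the identity that for every m > 1 the m distinct m-th roots of unity sum to 0, e.g. 1 + exp(2*I*pi/3) + exp(-2*I*pi/3) = 0.)
Dividing by |G| = 9 gives 0/9 = 0, matching the row-orthogonality relation <chi_7, chi_4> = [chi_7 = chi_4].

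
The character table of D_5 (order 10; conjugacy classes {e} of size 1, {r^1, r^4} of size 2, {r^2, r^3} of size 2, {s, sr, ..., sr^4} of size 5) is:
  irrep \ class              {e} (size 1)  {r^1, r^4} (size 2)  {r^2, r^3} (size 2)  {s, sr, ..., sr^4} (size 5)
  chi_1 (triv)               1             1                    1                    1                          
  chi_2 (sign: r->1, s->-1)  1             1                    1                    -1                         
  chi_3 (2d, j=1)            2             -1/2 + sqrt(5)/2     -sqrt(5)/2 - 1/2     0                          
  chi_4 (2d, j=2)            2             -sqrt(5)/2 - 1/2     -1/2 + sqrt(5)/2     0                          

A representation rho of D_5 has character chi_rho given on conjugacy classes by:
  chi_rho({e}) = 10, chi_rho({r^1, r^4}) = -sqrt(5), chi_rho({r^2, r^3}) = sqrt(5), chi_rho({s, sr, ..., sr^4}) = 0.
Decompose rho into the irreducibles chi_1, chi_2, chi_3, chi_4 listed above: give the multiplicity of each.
Multiplicities: chi_1: 1, chi_2: 1, chi_3: 1, chi_4: 3.

Reasoning: Use <chi_rho, chi> = (1/|G|) sum_C |C| * chi_rho(C) * conj(chi(C)) with |G| = 10 for each irreducible chi in the table:
  <chi_rho, chi_1> = (1/10)[1*(10)*conj(1) + 2*(-sqrt(5))*conj(1) + 2*(sqrt(5))*conj(1) + 5*(0)*conj(1)]
      = (1/10)[(10) + (-2*sqrt(5)) + (2*sqrt(5)) + (0)] = 10/10 = 1
  <chi_rho, chi_2> = (1/10)[1*(10)*conj(1) + 2*(-sqrt(5))*conj(1) + 2*(sqrt(5))*conj(1) + 5*(0)*conj(-1)]
      = (1/10)[(10) + (-2*sqrt(5)) + (2*sqrt(5)) + (0)] = 10/10 = 1
  <chi_rho, chi_3> = (1/10)[1*(10)*conj(2) + 2*(-sqrt(5))*conj(-1/2 + sqrt(5)/2) + 2*(sqrt(5))*conj(-sqrt(5)/2 - 1/2) + 5*(0)*conj(0)]
      = (1/10)[(20) + (-5 + sqrt(5)) + (-5 - sqrt(5)) + (0)] = 10/10 = 1
  <chi_rho, chi_4> = (1/10)[1*(10)*conj(2) + 2*(-sqrt(5))*conj(-sqrt(5)/2 - 1/2) + 2*(sqrt(5))*conj(-1/2 + sqrt(5)/2) + 5*(0)*conj(0)]
      = (1/10)[(20) + (sqrt(5) + 5) + (5 - sqrt(5)) + (0)] = 30/10 = 3
Dimension check: dim(rho) = sum (mult * dim) = 1*1 + 1*1 + 1*2 + 3*2 = 10 = chi_rho(e) = 10.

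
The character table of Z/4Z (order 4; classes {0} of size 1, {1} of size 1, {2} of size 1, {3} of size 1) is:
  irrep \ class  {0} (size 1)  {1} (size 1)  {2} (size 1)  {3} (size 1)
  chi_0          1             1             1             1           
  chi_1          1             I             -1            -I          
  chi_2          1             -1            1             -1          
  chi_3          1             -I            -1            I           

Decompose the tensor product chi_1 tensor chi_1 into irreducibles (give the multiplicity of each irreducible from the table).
chi_1 tensor chi_1 = chi_2 (all other irreducibles have multiplicity 0).

Working: The character of a tensor product is the pointwise product (chi_1 * chi_1)(C) = chi_1(C) * chi_1(C):
  {0}: (1)*(1), {1}: (I)*(I), {2}: (-1)*(-1), {3}: (-I)*(-I)
so (chi_1 * chi_1) takes values
  {0} -> 1, {1} -> -1, {2} -> 1, {3} -> -1.
Now take the inner product of this character with each irreducible chi from the table, <chi_1*chi_1, chi> = (1/4) sum_C |C| (chi_1*chi_1)(C) conj(chi(C)):
  <chi_1*chi_1, chi_0> = (1/4)[1*(1)*conj(1) + 1*(-1)*conj(1) + 1*(1)*conj(1) + 1*(-1)*conj(1)]
      = (1/4)[(1) + (-1) + (1) + (-1)] = 0/4 = 0
  <chi_1*chi_1, chi_1> = (1/4)[1*(1)*conj(1) + 1*(-1)*conj(I) + 1*(1)*conj(-1) + 1*(-1)*conj(-I)]
      = (1/4)[(1) + (I) + (-1) + (-I)] = 0/4 = 0
  <chi_1*chi_1, chi_2> = (1/4)[1*(1)*conj(1) + 1*(-1)*conj(-1) + 1*(1)*conj(1) + 1*(-1)*conj(-1)]
      = (1/4)[(1) + (1) + (1) + (1)] = 4/4 = 1
  <chi_1*chi_1, chi_3> = (1/4)[1*(1)*conj(1) + 1*(-1)*conj(-I) + 1*(1)*conj(-1) + 1*(-1)*conj(I)]
      = (1/4)[(1) + (-I) + (-1) + (I)] = 0/4 = 0
(Exp terms are combined using exp(i*s)*conj(exp(i*t)) = exp(i*(s-t)), and sums of them are collapsed using the identity that for every m > 1 the m distinct m-th roots of unity sum to 0, e.g. 1 + exp(2*I*pi/3) + exp(-2*I*pi/3) = 0.)
Hence the multiplicities are chi_2: 1. Dimension check: dim(chi_1)*dim(chi_1) = 1*1 = 1 and sum (mult * dim) = 1*1 = 1.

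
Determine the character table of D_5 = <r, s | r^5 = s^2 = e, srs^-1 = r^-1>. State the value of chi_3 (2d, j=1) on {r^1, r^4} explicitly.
Conjugacy classes: {e} of size 1, {r^1, r^4} of size 2, {r^2, r^3} of size 2, {s, sr, ..., sr^4} of size 5.
Character table:
  irrep \ class              {e} (size 1)  {r^1, r^4} (size 2)  {r^2, r^3} (size 2)  {s, sr, ..., sr^4} (size 5)
  chi_1 (triv)               1             1                    1                    1                          
  chi_2 (sign: r->1, s->-1)  1             1                    1                    -1                         
  chi_3 (2d, j=1)            2             -1/2 + sqrt(5)/2     -sqrt(5)/2 - 1/2     0                          
  chi_4 (2d, j=2)            2             -sqrt(5)/2 - 1/2     -1/2 + sqrt(5)/2     0                          

Spot check: chi_3 (2d, j=1) on {r^1, r^4} = -1/2 + sqrt(5)/2.

Working: D_5 has order 2*5 = 10 with 4 conjugacy classes, hence 4 irreducibles. Sum of squared dims 1 + 1 + 4 + 4 = 10 = |G|. Linear characters come from the abelianisation; the 2-dimensional irreps have character r^k -> 2*cos(2*pi*j*k/5), reflections -> 0.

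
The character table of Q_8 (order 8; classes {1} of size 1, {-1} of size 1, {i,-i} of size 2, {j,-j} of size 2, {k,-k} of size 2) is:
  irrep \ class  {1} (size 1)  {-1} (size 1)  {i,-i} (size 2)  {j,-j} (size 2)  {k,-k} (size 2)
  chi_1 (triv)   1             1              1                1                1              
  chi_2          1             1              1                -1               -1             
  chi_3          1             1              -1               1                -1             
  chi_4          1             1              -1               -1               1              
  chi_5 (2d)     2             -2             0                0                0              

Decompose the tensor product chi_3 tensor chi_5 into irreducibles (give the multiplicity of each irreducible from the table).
chi_3 tensor chi_5 = chi_5 (all other irreducibles have multiplicity 0).

Details: The character of a tensor product is the pointwise product (chi_3 * chi_5)(C) = chi_3(C) * chi_5(C):
  {1}: (1)*(2), {-1}: (1)*(-2), {i,-i}: (-1)*(0), {j,-j}: (1)*(0), {k,-k}: (-1)*(0)
so (chi_3 * chi_5) takes values
  {1} -> 2, {-1} -> -2, {i,-i} -> 0, {j,-j} -> 0, {k,-k} -> 0.
Now take the inner product of this character with each irreducible chi from the table, <chi_3*chi_5, chi> = (1/8) sum_C |C| (chi_3*chi_5)(C) conj(chi(C)):
  <chi_3*chi_5, chi_1> = (1/8)[1*(2)*conj(1) + 1*(-2)*conj(1) + 2*(0)*conj(1) + 2*(0)*conj(1) + 2*(0)*conj(1)]
      = (1/8)[(2) + (-2) + (0) + (0) + (0)] = 0/8 = 0
  <chi_3*chi_5, chi_2> = (1/8)[1*(2)*conj(1) + 1*(-2)*conj(1) + 2*(0)*conj(1) + 2*(0)*conj(-1) + 2*(0)*conj(-1)]
      = (1/8)[(2) + (-2) + (0) + (0) + (0)] = 0/8 = 0
  <chi_3*chi_5, chi_3> = (1/8)[1*(2)*conj(1) + 1*(-2)*conj(1) + 2*(0)*conj(-1) + 2*(0)*conj(1) + 2*(0)*conj(-1)]
      = (1/8)[(2) + (-2) + (0) + (0) + (0)] = 0/8 = 0
  <chi_3*chi_5, chi_4> = (1/8)[1*(2)*conj(1) + 1*(-2)*conj(1) + 2*(0)*conj(-1) + 2*(0)*conj(-1) + 2*(0)*conj(1)]
      = (1/8)[(2) + (-2) + (0) + (0) + (0)] = 0/8 = 0
  <chi_3*chi_5, chi_5> = (1/8)[1*(2)*conj(2) + 1*(-2)*conj(-2) + 2*(0)*conj(0) + 2*(0)*conj(0) + 2*(0)*conj(0)]
      = (1/8)[(4) + (4) + (0) + (0) + (0)] = 8/8 = 1
Hence the multiplicities are chi_5: 1. Dimension check: dim(chi_3)*dim(chi_5) = 1*2 = 2 and sum (mult * dim) = 1*2 = 2.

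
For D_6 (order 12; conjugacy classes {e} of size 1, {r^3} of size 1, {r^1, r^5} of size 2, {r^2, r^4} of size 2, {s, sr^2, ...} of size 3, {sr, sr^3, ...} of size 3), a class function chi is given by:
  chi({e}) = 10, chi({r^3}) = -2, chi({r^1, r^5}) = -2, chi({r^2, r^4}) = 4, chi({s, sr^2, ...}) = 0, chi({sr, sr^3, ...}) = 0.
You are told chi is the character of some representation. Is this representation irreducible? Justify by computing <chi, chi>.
Not irreducible (reducible): <chi, chi> = 12 > 1.

Derivation: <chi, chi> = (1/|G|) sum_C |C| * |chi(C)|^2 = (1/12)[1*|10|^2 + 1*|-2|^2 + 2*|-2|^2 + 2*|4|^2 + 3*|0|^2 + 3*|0|^2]
  = (1/12)[(100) + (4) + (8) + (32) + (0) + (0)] = 144/12 = 12.
A character is irreducible iff <chi, chi> = 1, so this representation is reducible.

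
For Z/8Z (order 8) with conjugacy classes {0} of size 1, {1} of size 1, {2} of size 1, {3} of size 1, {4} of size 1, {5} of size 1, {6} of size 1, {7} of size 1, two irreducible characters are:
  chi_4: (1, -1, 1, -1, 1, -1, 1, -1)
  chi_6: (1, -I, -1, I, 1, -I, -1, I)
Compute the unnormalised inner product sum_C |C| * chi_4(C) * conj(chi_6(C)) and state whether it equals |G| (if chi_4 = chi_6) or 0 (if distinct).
Sum = 0; so <chi_4, chi_6> = 0 (distinct irreducibles are orthogonal).

Solution. Compute term by term over conjugacy classes (|C| * chi_4(C) * conj(chi_6(C))):
  1*(1)*conj(1) + 1*(-1)*conj(-I) + 1*(1)*conj(-1) + 1*(-1)*conj(I) + 1*(1)*conj(1) + 1*(-1)*conj(-I) + 1*(1)*conj(-1) + 1*(-1)*conj(I)
  = (1) + (-I) + (-1) + (I) + (1) + (-I) + (-1) + (I)
  = 0.
(Exp terms are combined using exp(i*s)*conj(exp(i*t)) = exp(i*(s-t)), and sums of them are collapsed using the identity that for every m > 1 the m distinct m-th roots of unity sum to 0, e.g. 1 + exp(2*I*pi/3) + exp(-2*I*pi/3) = 0.)
Dividing by |G| = 8 gives 0/8 = 0, matching the row-orthogonality relation <chi_4, chi_6> = [chi_4 = chi_6].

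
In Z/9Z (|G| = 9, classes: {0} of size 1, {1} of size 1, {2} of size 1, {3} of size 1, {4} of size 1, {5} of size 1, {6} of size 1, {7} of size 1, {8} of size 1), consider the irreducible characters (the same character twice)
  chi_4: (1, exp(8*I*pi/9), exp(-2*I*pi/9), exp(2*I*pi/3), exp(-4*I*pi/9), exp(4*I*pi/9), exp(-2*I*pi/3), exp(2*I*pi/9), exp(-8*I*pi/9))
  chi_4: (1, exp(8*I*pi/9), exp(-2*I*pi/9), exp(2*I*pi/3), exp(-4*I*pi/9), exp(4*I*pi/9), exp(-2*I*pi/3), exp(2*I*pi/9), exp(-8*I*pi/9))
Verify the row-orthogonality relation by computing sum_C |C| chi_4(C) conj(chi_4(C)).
Sum = 9 = |G| = 9; so <chi_4, chi_4> = 1 (norm-1 confirms irreducibility).

Derivation: Compute term by term over conjugacy classes (|C| * chi_4(C) * conj(chi_4(C))):
  1*(1)*conj(1) + 1*(exp(8*I*pi/9))*conj(exp(8*I*pi/9)) + 1*(exp(-2*I*pi/9))*conj(exp(-2*I*pi/9)) + 1*(exp(2*I*pi/3))*conj(exp(2*I*pi/3)) + 1*(exp(-4*I*pi/9))*conj(exp(-4*I*pi/9)) + 1*(exp(4*I*pi/9))*conj(exp(4*I*pi/9)) + 1*(exp(-2*I*pi/3))*conj(exp(-2*I*pi/3)) + 1*(exp(2*I*pi/9))*conj(exp(2*I*pi/9)) + 1*(exp(-8*I*pi/9))*conj(exp(-8*I*pi/9))
  = (1) + (1) + (1) + (1) + (1) + (1) + (1) + (1) + (1)
  = 9.
(Exp terms are combined using exp(i*s)*conj(exp(i*t)) = exp(i*(s-t)), and sums of them are collapsed using the identity that for every m > 1 the m distinct m-th roots of unity sum to 0, e.g. 1 + exp(2*I*pi/3) + exp(-2*I*pi/3) = 0.)
Dividing by |G| = 9 gives 9/9 = 1, matching the row-orthogonality relation <chi_4, chi_4> = [chi_4 = chi_4].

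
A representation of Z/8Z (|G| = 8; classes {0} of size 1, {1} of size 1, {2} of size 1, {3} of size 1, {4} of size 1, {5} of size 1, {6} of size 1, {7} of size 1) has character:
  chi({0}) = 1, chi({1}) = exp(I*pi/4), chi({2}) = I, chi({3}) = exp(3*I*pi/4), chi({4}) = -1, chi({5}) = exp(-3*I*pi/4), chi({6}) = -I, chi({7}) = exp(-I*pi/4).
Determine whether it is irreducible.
Irreducible: <chi, chi> = 1.

<chi, chi> = (1/|G|) sum_C |C| * |chi(C)|^2 = (1/8)[1*|1|^2 + 1*|exp(I*pi/4)|^2 + 1*|I|^2 + 1*|exp(3*I*pi/4)|^2 + 1*|-1|^2 + 1*|exp(-3*I*pi/4)|^2 + 1*|-I|^2 + 1*|exp(-I*pi/4)|^2]
  = (1/8)[(1) + (1) + (1) + (1) + (1) + (1) + (1) + (1)] = 8/8 = 1.
(Exp terms are combined using exp(i*s)*conj(exp(i*t)) = exp(i*(s-t)), and sums of them are collapsed using the identity that for every m > 1 the m distinct m-th roots of unity sum to 0, e.g. 1 + exp(2*I*pi/3) + exp(-2*I*pi/3) = 0.)
A character is irreducible iff <chi, chi> = 1, so this representation is irreducible.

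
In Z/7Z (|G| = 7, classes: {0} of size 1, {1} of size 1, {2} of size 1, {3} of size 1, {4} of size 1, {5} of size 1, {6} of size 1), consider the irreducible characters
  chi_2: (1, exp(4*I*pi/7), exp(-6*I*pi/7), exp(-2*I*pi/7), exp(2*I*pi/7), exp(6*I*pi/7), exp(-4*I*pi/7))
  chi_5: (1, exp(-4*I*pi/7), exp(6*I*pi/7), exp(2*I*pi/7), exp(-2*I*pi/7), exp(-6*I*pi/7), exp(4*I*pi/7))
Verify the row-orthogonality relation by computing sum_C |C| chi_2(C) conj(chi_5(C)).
Sum = 0; so <chi_2, chi_5> = 0 (distinct irreducibles are orthogonal).

Why: Compute term by term over conjugacy classes (|C| * chi_2(C) * conj(chi_5(C))):
  1*(1)*conj(1) + 1*(exp(4*I*pi/7))*conj(exp(-4*I*pi/7)) + 1*(exp(-6*I*pi/7))*conj(exp(6*I*pi/7)) + 1*(exp(-2*I*pi/7))*conj(exp(2*I*pi/7)) + 1*(exp(2*I*pi/7))*conj(exp(-2*I*pi/7)) + 1*(exp(6*I*pi/7))*conj(exp(-6*I*pi/7)) + 1*(exp(-4*I*pi/7))*conj(exp(4*I*pi/7))
  = (1) + (exp(-6*I*pi/7)) + (exp(2*I*pi/7)) + (exp(-4*I*pi/7)) + (exp(4*I*pi/7)) + (exp(-2*I*pi/7)) + (exp(6*I*pi/7))
  = 0.
(Exp terms are combined using exp(i*s)*conj(exp(i*t)) = exp(i*(s-t)), and sums of them are collapsed using the identity that for every m > 1 the m distinct m-th roots of unity sum to 0, e.g. 1 + exp(2*I*pi/3) + exp(-2*I*pi/3) = 0.)
Dividing by |G| = 7 gives 0/7 = 0, matching the row-orthogonality relation <chi_2, chi_5> = [chi_2 = chi_5].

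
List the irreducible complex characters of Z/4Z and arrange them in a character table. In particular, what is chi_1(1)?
Character table of Z/4Z (irreps indexed chi_0,...,chi_3 with chi_k(m) = zeta_4^(k*m), zeta_4 = exp(2*pi*i/4)):
  irrep \ class  {0} (size 1)  {1} (size 1)  {2} (size 1)  {3} (size 1)
  chi_0          1             1             1             1           
  chi_1          1             I             -1            -I          
  chi_2          1             -1            1             -1          
  chi_3          1             -I            -1            I           

Spot check: chi_1(1) = zeta_4^(1*1) = zeta_4^1 = I.

Z/4Z is abelian, so all 4 irreducible complex representations are 1-dimensional. They are given by chi_k(m) = zeta_4^(k*m) for k = 0,...,3. Row orthogonality: sum_m chi_k(m) conj(chi_l(m)) = 4 * [k = l].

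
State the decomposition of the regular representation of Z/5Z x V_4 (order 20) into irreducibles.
Each irreducible V_i of dimension d_i appears with multiplicity d_i, i.e. rho_reg = (direct sum over all irreducibles V_i) d_i V_i. The irreducible dimensions for Z/5Z x V_4 are 1, 1, 1, 1, 1, 1, 1, 1, 1, 1, 1, 1, 1, 1, 1, 1, 1, 1, 1, 1: 20 irreducibles of dimension 1, each with multiplicity 1. Total dimension 20*1*1 = 20 = |G|.

Explanation: General theorem: in the regular representation of a finite group G, each irreducible appears with multiplicity equal to its dimension. Check: dim(rho_reg) = sum d_i^2 = 1 + 1 + 1 + 1 + 1 + 1 + 1 + 1 + 1 + 1 + 1 + 1 + 1 + 1 + 1 + 1 + 1 + 1 + 1 + 1 = 20 = |G|.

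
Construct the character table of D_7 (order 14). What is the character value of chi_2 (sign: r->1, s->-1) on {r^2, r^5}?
Conjugacy classes: {e} of size 1, {r^1, r^6} of size 2, {r^2, r^5} of size 2, {r^3, r^4} of size 2, {s, sr, ..., sr^6} of size 7.
Character table:
  irrep \ class              {e} (size 1)  {r^1, r^6} (size 2)  {r^2, r^5} (size 2)  {r^3, r^4} (size 2)  {s, sr, ..., sr^6} (size 7)
  chi_1 (triv)               1             1                    1                    1                    1                          
  chi_2 (sign: r->1, s->-1)  1             1                    1                    1                    -1                         
  chi_3 (2d, j=1)            2             2*cos(2*pi/7)        -2*cos(3*pi/7)       -2*cos(pi/7)         0                          
  chi_4 (2d, j=2)            2             -2*cos(3*pi/7)       -2*cos(pi/7)         2*cos(2*pi/7)        0                          
  chi_5 (2d, j=3)            2             -2*cos(pi/7)         2*cos(2*pi/7)        -2*cos(3*pi/7)       0                          

Spot check: chi_2 (sign: r->1, s->-1) on {r^2, r^5} = 1.

Details: D_7 has order 2*7 = 14 with 5 conjugacy classes, hence 5 irreducibles. Sum of squared dims 1 + 1 + 4 + 4 + 4 = 14 = |G|. Linear characters come from the abelianisation; the 2-dimensional irreps have character r^k -> 2*cos(2*pi*j*k/7), reflections -> 0.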